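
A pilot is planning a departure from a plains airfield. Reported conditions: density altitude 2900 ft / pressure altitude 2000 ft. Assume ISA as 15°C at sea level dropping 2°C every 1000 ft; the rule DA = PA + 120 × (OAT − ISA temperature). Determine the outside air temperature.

18.5°C

Density altitude − pressure altitude = 2900 − 2000 = +900 ft.
At 120 ft/°C that is an ISA deviation of 900/120 = +7.5°C.
ISA temperature at 2000 ft = 15 − 2 × (2000/1000) = 11°C.
OAT = ISA + deviation = 11 + (+7.5) = 18.5°C.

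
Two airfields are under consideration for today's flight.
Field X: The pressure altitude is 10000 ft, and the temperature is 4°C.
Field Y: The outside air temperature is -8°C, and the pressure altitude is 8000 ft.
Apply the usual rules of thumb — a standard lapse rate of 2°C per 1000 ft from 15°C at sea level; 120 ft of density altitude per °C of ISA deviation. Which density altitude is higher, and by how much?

Field X by 3920 ft

Field X: ISA temp = -5°C, deviation +9°C, DA = 10000 + 120 × 9 = 11080 ft.
Field Y: ISA temp = -1°C, deviation -7°C, DA = 8000 + 120 × (-7) = 7160 ft.
Field X is higher by 11080 − 7160 = 3920 ft.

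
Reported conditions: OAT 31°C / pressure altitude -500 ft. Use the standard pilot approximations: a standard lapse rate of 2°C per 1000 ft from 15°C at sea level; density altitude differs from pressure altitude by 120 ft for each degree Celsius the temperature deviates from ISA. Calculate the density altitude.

1300 ft

ISA temperature at -500 ft = 15 − 2 × (-500/1000) = 16°C.
ISA deviation = 31 − 16 = +15°C.
Density altitude = -500 + 120 × (15) = -500 + (+1800) = 1300 ft.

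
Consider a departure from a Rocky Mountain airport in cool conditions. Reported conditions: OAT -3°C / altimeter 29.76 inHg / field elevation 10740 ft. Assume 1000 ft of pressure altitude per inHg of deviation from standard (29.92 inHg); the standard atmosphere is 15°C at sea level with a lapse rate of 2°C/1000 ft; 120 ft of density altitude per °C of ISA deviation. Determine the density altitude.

11356 ft

Pressure altitude = 10740 + (29.92 − 29.76) × 1000 = 10740 + (+160) = 10900 ft.
ISA temperature at 10900 ft = 15 − 2 × (10900/1000) = -6.8°C.
ISA deviation = -3 − (-6.8) = +3.8°C.
Density altitude = 10900 + 120 × (3.8) = 11356 ft.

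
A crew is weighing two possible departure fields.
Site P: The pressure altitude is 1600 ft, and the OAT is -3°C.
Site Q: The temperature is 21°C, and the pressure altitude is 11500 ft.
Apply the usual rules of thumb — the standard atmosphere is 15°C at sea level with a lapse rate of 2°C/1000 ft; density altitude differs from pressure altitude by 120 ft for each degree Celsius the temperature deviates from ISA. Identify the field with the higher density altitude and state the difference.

Site Q by 15156 ft

Site P: ISA temp = 11.8°C, deviation -14.8°C, DA = 1600 + 120 × (-14.8) = -176 ft.
Site Q: ISA temp = -8°C, deviation +29°C, DA = 11500 + 120 × 29 = 14980 ft.
Site Q is higher by 14980 − (-176) = 15156 ft.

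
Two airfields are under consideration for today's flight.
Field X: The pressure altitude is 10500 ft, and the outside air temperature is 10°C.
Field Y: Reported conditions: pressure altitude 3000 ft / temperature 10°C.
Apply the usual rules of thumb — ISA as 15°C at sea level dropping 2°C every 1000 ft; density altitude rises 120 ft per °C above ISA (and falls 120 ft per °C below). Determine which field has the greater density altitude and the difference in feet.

Field X by 9300 ft

Field X: ISA temp = -6°C, deviation +16°C, DA = 10500 + 120 × 16 = 12420 ft.
Field Y: ISA temp = 9°C, deviation +1°C, DA = 3000 + 120 × 1 = 3120 ft.
Field X is higher by 12420 − 3120 = 9300 ft.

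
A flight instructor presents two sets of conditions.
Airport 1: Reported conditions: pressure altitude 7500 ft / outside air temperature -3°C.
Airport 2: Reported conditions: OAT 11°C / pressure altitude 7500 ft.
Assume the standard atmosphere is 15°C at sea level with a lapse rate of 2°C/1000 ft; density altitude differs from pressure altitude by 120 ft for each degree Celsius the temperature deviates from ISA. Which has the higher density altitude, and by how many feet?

Airport 1: ISA temp = 0°C, deviation -3°C, DA = 7500 + 120 × (-3) = 7140 ft.
Airport 2: ISA temp = 0°C, deviation +11°C, DA = 7500 + 120 × 11 = 8820 ft.
Airport 2 is higher by 8820 − 7140 = 1680 ft.

Airport 2 by 1680 ft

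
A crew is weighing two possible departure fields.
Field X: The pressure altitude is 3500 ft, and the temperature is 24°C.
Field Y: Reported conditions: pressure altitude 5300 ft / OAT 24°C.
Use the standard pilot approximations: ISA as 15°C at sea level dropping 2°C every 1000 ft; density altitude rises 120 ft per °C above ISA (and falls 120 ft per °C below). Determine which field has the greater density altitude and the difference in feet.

Field Y by 2232 ft

Field X: ISA temp = 8°C, deviation +16°C, DA = 3500 + 120 × 16 = 5420 ft.
Field Y: ISA temp = 4.4°C, deviation +19.6°C, DA = 5300 + 120 × 19.6 = 7652 ft.
Field Y is higher by 7652 − 5420 = 2232 ft.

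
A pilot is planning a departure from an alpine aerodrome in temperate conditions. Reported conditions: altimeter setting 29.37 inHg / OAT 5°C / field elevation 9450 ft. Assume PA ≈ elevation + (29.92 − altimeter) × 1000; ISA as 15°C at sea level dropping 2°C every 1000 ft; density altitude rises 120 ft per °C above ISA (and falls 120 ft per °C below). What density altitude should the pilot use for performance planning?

11200 ft

Pressure altitude = 9450 + (29.92 − 29.37) × 1000 = 9450 + (+550) = 10000 ft.
ISA temperature at 10000 ft = 15 − 2 × (10000/1000) = -5°C.
ISA deviation = 5 − (-5) = +10°C.
Density altitude = 10000 + 120 × (10) = 11200 ft.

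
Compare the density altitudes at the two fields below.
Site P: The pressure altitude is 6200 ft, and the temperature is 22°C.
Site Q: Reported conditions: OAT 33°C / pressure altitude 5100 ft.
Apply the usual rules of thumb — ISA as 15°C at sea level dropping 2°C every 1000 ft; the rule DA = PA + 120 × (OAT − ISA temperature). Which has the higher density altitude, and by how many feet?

Site P: ISA temp = 2.6°C, deviation +19.4°C, DA = 6200 + 120 × 19.4 = 8528 ft.
Site Q: ISA temp = 4.8°C, deviation +28.2°C, DA = 5100 + 120 × 28.2 = 8484 ft.
Site P is higher by 8528 − 8484 = 44 ft.

Site P by 44 ft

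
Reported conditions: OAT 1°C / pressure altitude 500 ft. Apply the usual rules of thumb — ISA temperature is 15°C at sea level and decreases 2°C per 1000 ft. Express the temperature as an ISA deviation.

ISA temperature at 500 ft = 15 − 2 × (500/1000) = 14°C.
Deviation = OAT − ISA = 1 − 14 = -13°C.

ISA-13°C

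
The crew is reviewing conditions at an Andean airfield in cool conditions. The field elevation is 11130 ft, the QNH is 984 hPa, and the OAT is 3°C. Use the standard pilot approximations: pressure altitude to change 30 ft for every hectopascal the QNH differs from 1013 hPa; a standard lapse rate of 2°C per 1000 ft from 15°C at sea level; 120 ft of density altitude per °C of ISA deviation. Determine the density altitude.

Pressure altitude = 11130 + (1013 − 984) × 30 = 11130 + (+870) = 12000 ft.
ISA temperature at 12000 ft = 15 − 2 × (12000/1000) = -9°C.
ISA deviation = 3 − (-9) = +12°C.
Density altitude = 12000 + 120 × (12) = 13440 ft.

13440 ft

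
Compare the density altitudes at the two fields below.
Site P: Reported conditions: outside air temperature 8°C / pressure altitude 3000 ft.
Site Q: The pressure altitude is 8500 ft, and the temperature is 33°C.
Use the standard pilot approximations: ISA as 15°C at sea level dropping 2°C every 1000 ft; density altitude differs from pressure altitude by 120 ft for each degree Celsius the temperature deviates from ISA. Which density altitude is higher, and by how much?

Site Q by 9820 ft

Site P: ISA temp = 9°C, deviation -1°C, DA = 3000 + 120 × (-1) = 2880 ft.
Site Q: ISA temp = -2°C, deviation +35°C, DA = 8500 + 120 × 35 = 12700 ft.
Site Q is higher by 12700 − 2880 = 9820 ft.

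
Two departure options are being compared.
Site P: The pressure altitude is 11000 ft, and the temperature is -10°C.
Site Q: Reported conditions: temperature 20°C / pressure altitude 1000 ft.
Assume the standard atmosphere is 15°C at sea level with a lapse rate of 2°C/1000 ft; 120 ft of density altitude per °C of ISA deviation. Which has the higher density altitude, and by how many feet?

Site P: ISA temp = -7°C, deviation -3°C, DA = 11000 + 120 × (-3) = 10640 ft.
Site Q: ISA temp = 13°C, deviation +7°C, DA = 1000 + 120 × 7 = 1840 ft.
Site P is higher by 10640 − 1840 = 8800 ft.

Site P by 8800 ft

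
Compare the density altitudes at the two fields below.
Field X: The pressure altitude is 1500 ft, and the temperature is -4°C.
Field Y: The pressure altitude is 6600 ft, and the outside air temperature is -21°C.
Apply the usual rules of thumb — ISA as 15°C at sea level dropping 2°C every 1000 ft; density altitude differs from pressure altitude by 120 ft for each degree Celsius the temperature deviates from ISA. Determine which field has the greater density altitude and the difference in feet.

Field X: ISA temp = 12°C, deviation -16°C, DA = 1500 + 120 × (-16) = -420 ft.
Field Y: ISA temp = 1.8°C, deviation -22.8°C, DA = 6600 + 120 × (-22.8) = 3864 ft.
Field Y is higher by 3864 − (-420) = 4284 ft.

Field Y by 4284 ft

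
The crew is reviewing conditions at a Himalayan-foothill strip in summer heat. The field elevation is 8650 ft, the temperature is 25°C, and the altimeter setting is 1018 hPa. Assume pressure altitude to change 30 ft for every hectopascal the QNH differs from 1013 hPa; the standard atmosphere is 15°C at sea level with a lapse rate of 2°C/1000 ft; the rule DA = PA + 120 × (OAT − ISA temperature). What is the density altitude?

Pressure altitude = 8650 + (1013 − 1018) × 30 = 8650 + (-150) = 8500 ft.
ISA temperature at 8500 ft = 15 − 2 × (8500/1000) = -2°C.
ISA deviation = 25 − (-2) = +27°C.
Density altitude = 8500 + 120 × (27) = 11740 ft.

11740 ft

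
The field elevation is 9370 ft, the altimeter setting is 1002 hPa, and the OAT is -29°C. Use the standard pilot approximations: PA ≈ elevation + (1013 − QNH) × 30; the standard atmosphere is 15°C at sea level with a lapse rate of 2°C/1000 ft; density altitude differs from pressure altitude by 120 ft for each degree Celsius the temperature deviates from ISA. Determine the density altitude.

6748 ft

Pressure altitude = 9370 + (1013 − 1002) × 30 = 9370 + (+330) = 9700 ft.
ISA temperature at 9700 ft = 15 − 2 × (9700/1000) = -4.4°C.
ISA deviation = -29 − (-4.4) = -24.6°C.
Density altitude = 9700 + 120 × (-24.6) = 6748 ft.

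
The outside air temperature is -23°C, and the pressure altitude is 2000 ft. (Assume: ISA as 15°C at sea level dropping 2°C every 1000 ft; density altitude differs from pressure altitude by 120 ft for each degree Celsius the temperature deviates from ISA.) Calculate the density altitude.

-2080 ft

ISA temperature at 2000 ft = 15 − 2 × (2000/1000) = 11°C.
ISA deviation = -23 − 11 = -34°C.
Density altitude = 2000 + 120 × (-34) = 2000 + (-4080) = -2080 ft.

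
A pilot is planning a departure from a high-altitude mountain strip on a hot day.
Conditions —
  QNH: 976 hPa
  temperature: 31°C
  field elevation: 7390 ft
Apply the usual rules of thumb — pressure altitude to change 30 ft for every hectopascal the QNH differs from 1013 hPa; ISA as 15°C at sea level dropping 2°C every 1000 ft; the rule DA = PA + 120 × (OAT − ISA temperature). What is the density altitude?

Pressure altitude = 7390 + (1013 − 976) × 30 = 7390 + (+1110) = 8500 ft.
ISA temperature at 8500 ft = 15 − 2 × (8500/1000) = -2°C.
ISA deviation = 31 − (-2) = +33°C.
Density altitude = 8500 + 120 × (33) = 12460 ft.

12460 ft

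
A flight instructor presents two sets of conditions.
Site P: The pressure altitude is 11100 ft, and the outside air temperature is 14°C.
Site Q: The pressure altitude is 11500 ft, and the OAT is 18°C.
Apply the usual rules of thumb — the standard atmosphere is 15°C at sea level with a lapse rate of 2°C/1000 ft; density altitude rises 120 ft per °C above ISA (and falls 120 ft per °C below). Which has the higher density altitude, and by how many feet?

Site P: ISA temp = -7.2°C, deviation +21.2°C, DA = 11100 + 120 × 21.2 = 13644 ft.
Site Q: ISA temp = -8°C, deviation +26°C, DA = 11500 + 120 × 26 = 14620 ft.
Site Q is higher by 14620 − 13644 = 976 ft.

Site Q by 976 ft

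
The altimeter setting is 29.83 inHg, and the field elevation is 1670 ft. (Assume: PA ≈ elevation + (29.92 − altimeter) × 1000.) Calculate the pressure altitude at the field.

Pressure correction = (29.92 − 29.83) × 1000 = +90 ft.
Pressure altitude = 1670 + (+90) = 1760 ft.

1760 ft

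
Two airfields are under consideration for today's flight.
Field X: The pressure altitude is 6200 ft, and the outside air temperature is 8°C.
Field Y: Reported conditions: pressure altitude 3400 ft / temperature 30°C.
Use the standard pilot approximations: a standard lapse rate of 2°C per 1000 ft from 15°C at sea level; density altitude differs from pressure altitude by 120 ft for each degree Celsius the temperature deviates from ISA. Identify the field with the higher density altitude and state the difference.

Field X by 832 ft

Field X: ISA temp = 2.6°C, deviation +5.4°C, DA = 6200 + 120 × 5.4 = 6848 ft.
Field Y: ISA temp = 8.2°C, deviation +21.8°C, DA = 3400 + 120 × 21.8 = 6016 ft.
Field X is higher by 6848 − 6016 = 832 ft.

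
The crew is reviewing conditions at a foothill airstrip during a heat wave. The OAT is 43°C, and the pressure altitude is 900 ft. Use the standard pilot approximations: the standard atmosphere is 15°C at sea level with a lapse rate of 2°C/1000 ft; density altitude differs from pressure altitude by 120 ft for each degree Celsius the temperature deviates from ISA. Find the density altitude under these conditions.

4476 ft

ISA temperature at 900 ft = 15 − 2 × (900/1000) = 13.2°C.
ISA deviation = 43 − 13.2 = +29.8°C.
Density altitude = 900 + 120 × (29.8) = 900 + (+3576) = 4476 ft.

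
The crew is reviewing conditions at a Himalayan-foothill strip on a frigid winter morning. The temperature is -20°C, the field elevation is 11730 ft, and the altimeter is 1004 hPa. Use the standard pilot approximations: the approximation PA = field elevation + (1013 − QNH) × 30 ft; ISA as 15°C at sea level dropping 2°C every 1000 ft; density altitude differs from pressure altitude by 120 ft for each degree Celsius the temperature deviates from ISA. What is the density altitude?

10680 ft

Pressure altitude = 11730 + (1013 − 1004) × 30 = 11730 + (+270) = 12000 ft.
ISA temperature at 12000 ft = 15 − 2 × (12000/1000) = -9°C.
ISA deviation = -20 − (-9) = -11°C.
Density altitude = 12000 + 120 × (-11) = 10680 ft.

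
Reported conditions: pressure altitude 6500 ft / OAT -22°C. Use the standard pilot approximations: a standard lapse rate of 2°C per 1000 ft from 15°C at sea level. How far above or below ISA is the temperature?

ISA temperature at 6500 ft = 15 − 2 × (6500/1000) = 2°C.
Deviation = OAT − ISA = -22 − 2 = -24°C.

ISA-24°C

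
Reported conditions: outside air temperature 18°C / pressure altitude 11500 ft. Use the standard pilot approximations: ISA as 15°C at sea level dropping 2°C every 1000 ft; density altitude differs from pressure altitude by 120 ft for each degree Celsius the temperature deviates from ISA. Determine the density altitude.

14620 ft

ISA temperature at 11500 ft = 15 − 2 × (11500/1000) = -8°C.
ISA deviation = 18 − (-8) = +26°C.
Density altitude = 11500 + 120 × (26) = 11500 + (+3120) = 14620 ft.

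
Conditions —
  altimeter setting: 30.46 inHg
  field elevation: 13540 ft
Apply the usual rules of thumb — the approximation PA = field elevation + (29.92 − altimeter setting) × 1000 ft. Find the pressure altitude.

13000 ft

Pressure correction = (29.92 − 30.46) × 1000 = -540 ft.
Pressure altitude = 13540 + (-540) = 13000 ft.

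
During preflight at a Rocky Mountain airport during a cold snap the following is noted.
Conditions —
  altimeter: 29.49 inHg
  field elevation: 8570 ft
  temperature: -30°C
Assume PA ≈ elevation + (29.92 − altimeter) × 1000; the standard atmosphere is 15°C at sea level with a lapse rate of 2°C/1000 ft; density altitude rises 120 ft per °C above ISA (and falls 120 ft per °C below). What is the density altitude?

Pressure altitude = 8570 + (29.92 − 29.49) × 1000 = 8570 + (+430) = 9000 ft.
ISA temperature at 9000 ft = 15 − 2 × (9000/1000) = -3°C.
ISA deviation = -30 − (-3) = -27°C.
Density altitude = 9000 + 120 × (-27) = 5760 ft.

5760 ft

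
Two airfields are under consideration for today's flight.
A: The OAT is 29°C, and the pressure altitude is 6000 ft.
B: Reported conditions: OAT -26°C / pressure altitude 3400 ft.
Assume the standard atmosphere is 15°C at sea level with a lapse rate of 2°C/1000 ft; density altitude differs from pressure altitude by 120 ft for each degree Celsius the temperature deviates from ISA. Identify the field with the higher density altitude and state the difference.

A: ISA temp = 3°C, deviation +26°C, DA = 6000 + 120 × 26 = 9120 ft.
B: ISA temp = 8.2°C, deviation -34.2°C, DA = 3400 + 120 × (-34.2) = -704 ft.
A is higher by 9120 − (-704) = 9824 ft.

A by 9824 ft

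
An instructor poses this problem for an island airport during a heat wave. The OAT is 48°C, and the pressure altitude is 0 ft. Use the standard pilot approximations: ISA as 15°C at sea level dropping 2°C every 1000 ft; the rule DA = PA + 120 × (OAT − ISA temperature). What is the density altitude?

3960 ft

ISA temperature at 0 ft = 15 − 2 × (0/1000) = 15°C.
ISA deviation = 48 − 15 = +33°C.
Density altitude = 0 + 120 × (33) = 0 + (+3960) = 3960 ft.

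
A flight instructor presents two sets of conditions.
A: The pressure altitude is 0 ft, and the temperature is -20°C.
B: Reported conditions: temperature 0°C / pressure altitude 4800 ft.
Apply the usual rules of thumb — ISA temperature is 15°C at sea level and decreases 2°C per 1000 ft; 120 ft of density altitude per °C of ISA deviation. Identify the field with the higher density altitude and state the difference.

A: ISA temp = 15°C, deviation -35°C, DA = 0 + 120 × (-35) = -4200 ft.
B: ISA temp = 5.4°C, deviation -5.4°C, DA = 4800 + 120 × (-5.4) = 4152 ft.
B is higher by 4152 − (-4200) = 8352 ft.

B by 8352 ft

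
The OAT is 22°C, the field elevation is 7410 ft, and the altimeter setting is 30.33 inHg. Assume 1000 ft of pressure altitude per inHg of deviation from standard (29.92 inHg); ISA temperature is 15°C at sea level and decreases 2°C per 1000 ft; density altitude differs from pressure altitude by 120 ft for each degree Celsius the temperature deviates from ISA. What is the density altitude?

Pressure altitude = 7410 + (29.92 − 30.33) × 1000 = 7410 + (-410) = 7000 ft.
ISA temperature at 7000 ft = 15 − 2 × (7000/1000) = 1°C.
ISA deviation = 22 − 1 = +21°C.
Density altitude = 7000 + 120 × (21) = 9520 ft.

9520 ft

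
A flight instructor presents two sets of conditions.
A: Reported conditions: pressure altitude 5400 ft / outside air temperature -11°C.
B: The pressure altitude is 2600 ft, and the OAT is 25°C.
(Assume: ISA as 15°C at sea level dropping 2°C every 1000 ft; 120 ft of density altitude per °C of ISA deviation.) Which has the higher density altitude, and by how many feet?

A: ISA temp = 4.2°C, deviation -15.2°C, DA = 5400 + 120 × (-15.2) = 3576 ft.
B: ISA temp = 9.8°C, deviation +15.2°C, DA = 2600 + 120 × 15.2 = 4424 ft.
B is higher by 4424 − 3576 = 848 ft.

B by 848 ft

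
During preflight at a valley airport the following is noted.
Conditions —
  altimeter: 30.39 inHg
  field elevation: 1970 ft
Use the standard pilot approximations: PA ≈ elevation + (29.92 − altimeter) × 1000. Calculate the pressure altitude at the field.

1500 ft

Pressure correction = (29.92 − 30.39) × 1000 = -470 ft.
Pressure altitude = 1970 + (-470) = 1500 ft.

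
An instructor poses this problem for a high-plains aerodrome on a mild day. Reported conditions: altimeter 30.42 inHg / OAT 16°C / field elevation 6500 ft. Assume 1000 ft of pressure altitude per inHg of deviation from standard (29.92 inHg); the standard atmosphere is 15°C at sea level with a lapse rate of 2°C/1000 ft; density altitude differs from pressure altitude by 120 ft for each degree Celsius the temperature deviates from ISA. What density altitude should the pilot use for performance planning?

Pressure altitude = 6500 + (29.92 − 30.42) × 1000 = 6500 + (-500) = 6000 ft.
ISA temperature at 6000 ft = 15 − 2 × (6000/1000) = 3°C.
ISA deviation = 16 − 3 = +13°C.
Density altitude = 6000 + 120 × (13) = 7560 ft.

7560 ft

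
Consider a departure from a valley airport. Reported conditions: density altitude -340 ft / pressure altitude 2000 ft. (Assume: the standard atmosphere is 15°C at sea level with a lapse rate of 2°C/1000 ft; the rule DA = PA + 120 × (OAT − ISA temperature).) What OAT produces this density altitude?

Density altitude − pressure altitude = -340 − 2000 = -2340 ft.
At 120 ft/°C that is an ISA deviation of -2340/120 = -19.5°C.
ISA temperature at 2000 ft = 15 − 2 × (2000/1000) = 11°C.
OAT = ISA + deviation = 11 + (-19.5) = -8.5°C.

-8.5°C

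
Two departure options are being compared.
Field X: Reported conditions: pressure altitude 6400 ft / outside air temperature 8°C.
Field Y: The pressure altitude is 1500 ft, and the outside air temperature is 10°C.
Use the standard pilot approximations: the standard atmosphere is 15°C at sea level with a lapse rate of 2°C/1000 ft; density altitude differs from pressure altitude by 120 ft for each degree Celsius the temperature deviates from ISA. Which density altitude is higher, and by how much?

Field X by 5836 ft

Field X: ISA temp = 2.2°C, deviation +5.8°C, DA = 6400 + 120 × 5.8 = 7096 ft.
Field Y: ISA temp = 12°C, deviation -2°C, DA = 1500 + 120 × (-2) = 1260 ft.
Field X is higher by 7096 − 1260 = 5836 ft.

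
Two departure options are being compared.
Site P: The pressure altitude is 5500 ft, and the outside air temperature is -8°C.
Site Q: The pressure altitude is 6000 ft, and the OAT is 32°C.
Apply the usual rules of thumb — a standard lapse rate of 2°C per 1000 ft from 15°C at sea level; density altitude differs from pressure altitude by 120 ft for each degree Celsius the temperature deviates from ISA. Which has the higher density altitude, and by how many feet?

Site P: ISA temp = 4°C, deviation -12°C, DA = 5500 + 120 × (-12) = 4060 ft.
Site Q: ISA temp = 3°C, deviation +29°C, DA = 6000 + 120 × 29 = 9480 ft.
Site Q is higher by 9480 − 4060 = 5420 ft.

Site Q by 5420 ft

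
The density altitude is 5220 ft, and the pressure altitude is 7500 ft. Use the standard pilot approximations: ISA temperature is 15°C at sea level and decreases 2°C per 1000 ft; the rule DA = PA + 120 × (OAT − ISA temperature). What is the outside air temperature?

-19°C

Density altitude − pressure altitude = 5220 − 7500 = -2280 ft.
At 120 ft/°C that is an ISA deviation of -2280/120 = -19°C.
ISA temperature at 7500 ft = 15 − 2 × (7500/1000) = 0°C.
OAT = ISA + deviation = 0 + (-19) = -19°C.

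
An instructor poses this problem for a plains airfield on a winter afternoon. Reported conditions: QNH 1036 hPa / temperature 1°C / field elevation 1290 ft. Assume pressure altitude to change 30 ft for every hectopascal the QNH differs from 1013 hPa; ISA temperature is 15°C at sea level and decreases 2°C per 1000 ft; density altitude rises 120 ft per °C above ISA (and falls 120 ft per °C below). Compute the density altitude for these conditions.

-936 ft

Pressure altitude = 1290 + (1013 − 1036) × 30 = 1290 + (-690) = 600 ft.
ISA temperature at 600 ft = 15 − 2 × (600/1000) = 13.8°C.
ISA deviation = 1 − 13.8 = -12.8°C.
Density altitude = 600 + 120 × (-12.8) = -936 ft.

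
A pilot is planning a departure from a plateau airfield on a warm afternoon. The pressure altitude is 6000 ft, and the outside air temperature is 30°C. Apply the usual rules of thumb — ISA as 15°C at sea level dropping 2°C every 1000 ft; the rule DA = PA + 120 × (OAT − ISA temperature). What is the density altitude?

ISA temperature at 6000 ft = 15 − 2 × (6000/1000) = 3°C.
ISA deviation = 30 − 3 = +27°C.
Density altitude = 6000 + 120 × (27) = 6000 + (+3240) = 9240 ft.

9240 ft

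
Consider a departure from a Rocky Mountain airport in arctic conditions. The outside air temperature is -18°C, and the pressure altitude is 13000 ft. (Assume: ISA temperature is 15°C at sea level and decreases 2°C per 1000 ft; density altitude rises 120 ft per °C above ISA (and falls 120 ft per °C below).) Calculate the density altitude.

12160 ft

ISA temperature at 13000 ft = 15 − 2 × (13000/1000) = -11°C.
ISA deviation = -18 − (-11) = -7°C.
Density altitude = 13000 + 120 × (-7) = 13000 + (-840) = 12160 ft.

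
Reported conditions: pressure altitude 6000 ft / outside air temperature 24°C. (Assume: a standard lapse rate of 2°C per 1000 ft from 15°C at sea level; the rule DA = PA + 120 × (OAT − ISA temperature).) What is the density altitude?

ISA temperature at 6000 ft = 15 − 2 × (6000/1000) = 3°C.
ISA deviation = 24 − 3 = +21°C.
Density altitude = 6000 + 120 × (21) = 6000 + (+2520) = 8520 ft.

8520 ft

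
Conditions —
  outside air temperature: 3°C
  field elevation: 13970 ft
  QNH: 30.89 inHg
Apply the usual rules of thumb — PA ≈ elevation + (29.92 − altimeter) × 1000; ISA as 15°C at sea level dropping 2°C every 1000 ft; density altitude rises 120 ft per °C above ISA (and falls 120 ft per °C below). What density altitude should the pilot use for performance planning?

14680 ft

Pressure altitude = 13970 + (29.92 − 30.89) × 1000 = 13970 + (-970) = 13000 ft.
ISA temperature at 13000 ft = 15 − 2 × (13000/1000) = -11°C.
ISA deviation = 3 − (-11) = +14°C.
Density altitude = 13000 + 120 × (14) = 14680 ft.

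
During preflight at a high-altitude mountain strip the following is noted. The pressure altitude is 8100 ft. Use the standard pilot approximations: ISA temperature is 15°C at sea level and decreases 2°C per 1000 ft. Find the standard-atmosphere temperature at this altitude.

ISA temperature = 15 − 2 × (8100/1000) = 15 − 16.2 = -1.2°C.

-1.2°C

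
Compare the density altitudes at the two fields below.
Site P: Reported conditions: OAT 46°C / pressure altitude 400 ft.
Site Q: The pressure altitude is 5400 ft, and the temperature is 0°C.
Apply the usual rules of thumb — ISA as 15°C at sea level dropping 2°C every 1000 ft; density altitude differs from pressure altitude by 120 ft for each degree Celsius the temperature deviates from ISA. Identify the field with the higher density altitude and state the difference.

Site Q by 680 ft

Site P: ISA temp = 14.2°C, deviation +31.8°C, DA = 400 + 120 × 31.8 = 4216 ft.
Site Q: ISA temp = 4.2°C, deviation -4.2°C, DA = 5400 + 120 × (-4.2) = 4896 ft.
Site Q is higher by 4896 − 4216 = 680 ft.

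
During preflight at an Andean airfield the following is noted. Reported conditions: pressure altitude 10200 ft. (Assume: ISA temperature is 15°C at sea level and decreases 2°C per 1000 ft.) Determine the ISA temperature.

-5.4°C

ISA temperature = 15 − 2 × (10200/1000) = 15 − 20.4 = -5.4°C.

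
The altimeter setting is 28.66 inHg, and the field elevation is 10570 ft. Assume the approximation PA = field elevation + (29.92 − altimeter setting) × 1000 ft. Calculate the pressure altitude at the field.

11830 ft

Pressure correction = (29.92 − 28.66) × 1000 = +1260 ft.
Pressure altitude = 10570 + (+1260) = 11830 ft.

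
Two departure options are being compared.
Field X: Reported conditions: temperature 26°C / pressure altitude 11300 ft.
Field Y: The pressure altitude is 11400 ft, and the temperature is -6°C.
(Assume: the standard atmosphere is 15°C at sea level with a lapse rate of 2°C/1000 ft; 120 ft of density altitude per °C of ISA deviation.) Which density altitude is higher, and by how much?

Field X: ISA temp = -7.6°C, deviation +33.6°C, DA = 11300 + 120 × 33.6 = 15332 ft.
Field Y: ISA temp = -7.8°C, deviation +1.8°C, DA = 11400 + 120 × 1.8 = 11616 ft.
Field X is higher by 15332 − 11616 = 3716 ft.

Field X by 3716 ft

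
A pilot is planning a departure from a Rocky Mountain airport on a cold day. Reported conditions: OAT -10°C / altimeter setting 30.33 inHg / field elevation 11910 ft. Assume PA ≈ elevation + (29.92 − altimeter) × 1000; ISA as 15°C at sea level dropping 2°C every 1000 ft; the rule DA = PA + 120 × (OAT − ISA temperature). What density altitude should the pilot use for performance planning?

11260 ft

Pressure altitude = 11910 + (29.92 − 30.33) × 1000 = 11910 + (-410) = 11500 ft.
ISA temperature at 11500 ft = 15 − 2 × (11500/1000) = -8°C.
ISA deviation = -10 − (-8) = -2°C.
Density altitude = 11500 + 120 × (-2) = 11260 ft.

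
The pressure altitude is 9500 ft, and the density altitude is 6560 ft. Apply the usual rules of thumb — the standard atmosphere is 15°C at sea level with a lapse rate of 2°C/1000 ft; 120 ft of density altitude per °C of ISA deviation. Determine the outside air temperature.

-28.5°C

Density altitude − pressure altitude = 6560 − 9500 = -2940 ft.
At 120 ft/°C that is an ISA deviation of -2940/120 = -24.5°C.
ISA temperature at 9500 ft = 15 − 2 × (9500/1000) = -4°C.
OAT = ISA + deviation = -4 + (-24.5) = -28.5°C.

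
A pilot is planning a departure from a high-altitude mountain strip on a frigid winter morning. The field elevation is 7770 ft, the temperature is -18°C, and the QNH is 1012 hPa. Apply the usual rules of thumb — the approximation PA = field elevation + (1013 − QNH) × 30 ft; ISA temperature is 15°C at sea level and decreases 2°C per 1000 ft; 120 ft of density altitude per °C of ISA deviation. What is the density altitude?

5712 ft

Pressure altitude = 7770 + (1013 − 1012) × 30 = 7770 + (+30) = 7800 ft.
ISA temperature at 7800 ft = 15 − 2 × (7800/1000) = -0.6°C.
ISA deviation = -18 − (-0.6) = -17.4°C.
Density altitude = 7800 + 120 × (-17.4) = 5712 ft.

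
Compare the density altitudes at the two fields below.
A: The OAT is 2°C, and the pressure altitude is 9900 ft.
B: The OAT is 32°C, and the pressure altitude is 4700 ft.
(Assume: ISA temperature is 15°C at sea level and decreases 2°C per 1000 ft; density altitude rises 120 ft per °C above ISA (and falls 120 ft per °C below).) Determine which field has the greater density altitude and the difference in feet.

A: ISA temp = -4.8°C, deviation +6.8°C, DA = 9900 + 120 × 6.8 = 10716 ft.
B: ISA temp = 5.6°C, deviation +26.4°C, DA = 4700 + 120 × 26.4 = 7868 ft.
A is higher by 10716 − 7868 = 2848 ft.

A by 2848 ft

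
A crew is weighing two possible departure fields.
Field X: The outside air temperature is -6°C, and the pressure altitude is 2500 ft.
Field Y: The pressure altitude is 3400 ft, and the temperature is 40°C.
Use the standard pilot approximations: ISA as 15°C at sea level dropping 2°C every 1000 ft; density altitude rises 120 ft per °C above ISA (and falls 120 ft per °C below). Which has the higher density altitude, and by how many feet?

Field X: ISA temp = 10°C, deviation -16°C, DA = 2500 + 120 × (-16) = 580 ft.
Field Y: ISA temp = 8.2°C, deviation +31.8°C, DA = 3400 + 120 × 31.8 = 7216 ft.
Field Y is higher by 7216 − 580 = 6636 ft.

Field Y by 6636 ft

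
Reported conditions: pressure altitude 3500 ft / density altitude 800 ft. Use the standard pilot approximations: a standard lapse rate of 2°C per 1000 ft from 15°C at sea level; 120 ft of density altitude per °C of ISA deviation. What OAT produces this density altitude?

Density altitude − pressure altitude = 800 − 3500 = -2700 ft.
At 120 ft/°C that is an ISA deviation of -2700/120 = -22.5°C.
ISA temperature at 3500 ft = 15 − 2 × (3500/1000) = 8°C.
OAT = ISA + deviation = 8 + (-22.5) = -14.5°C.

-14.5°C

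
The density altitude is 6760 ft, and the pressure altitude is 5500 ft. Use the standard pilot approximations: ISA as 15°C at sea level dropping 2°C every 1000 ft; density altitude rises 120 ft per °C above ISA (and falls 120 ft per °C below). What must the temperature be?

Density altitude − pressure altitude = 6760 − 5500 = +1260 ft.
At 120 ft/°C that is an ISA deviation of 1260/120 = +10.5°C.
ISA temperature at 5500 ft = 15 − 2 × (5500/1000) = 4°C.
OAT = ISA + deviation = 4 + (+10.5) = 14.5°C.

14.5°C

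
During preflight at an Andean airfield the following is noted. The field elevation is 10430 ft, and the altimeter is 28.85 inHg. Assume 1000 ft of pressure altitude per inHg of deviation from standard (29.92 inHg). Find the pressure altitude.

Pressure correction = (29.92 − 28.85) × 1000 = +1070 ft.
Pressure altitude = 10430 + (+1070) = 11500 ft.

11500 ft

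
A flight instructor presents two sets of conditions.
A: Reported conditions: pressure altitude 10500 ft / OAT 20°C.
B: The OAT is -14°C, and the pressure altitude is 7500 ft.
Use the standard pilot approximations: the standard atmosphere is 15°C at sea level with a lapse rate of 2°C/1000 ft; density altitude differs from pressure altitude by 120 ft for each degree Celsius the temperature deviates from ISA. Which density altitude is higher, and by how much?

A: ISA temp = -6°C, deviation +26°C, DA = 10500 + 120 × 26 = 13620 ft.
B: ISA temp = 0°C, deviation -14°C, DA = 7500 + 120 × (-14) = 5820 ft.
A is higher by 13620 − 5820 = 7800 ft.

A by 7800 ft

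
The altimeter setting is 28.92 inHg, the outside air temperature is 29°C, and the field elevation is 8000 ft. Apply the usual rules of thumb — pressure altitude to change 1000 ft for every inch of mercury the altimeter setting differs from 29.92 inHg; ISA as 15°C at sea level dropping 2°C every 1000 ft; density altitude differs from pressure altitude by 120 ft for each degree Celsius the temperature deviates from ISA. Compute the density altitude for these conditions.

Pressure altitude = 8000 + (29.92 − 28.92) × 1000 = 8000 + (+1000) = 9000 ft.
ISA temperature at 9000 ft = 15 − 2 × (9000/1000) = -3°C.
ISA deviation = 29 − (-3) = +32°C.
Density altitude = 9000 + 120 × (32) = 12840 ft.

12840 ft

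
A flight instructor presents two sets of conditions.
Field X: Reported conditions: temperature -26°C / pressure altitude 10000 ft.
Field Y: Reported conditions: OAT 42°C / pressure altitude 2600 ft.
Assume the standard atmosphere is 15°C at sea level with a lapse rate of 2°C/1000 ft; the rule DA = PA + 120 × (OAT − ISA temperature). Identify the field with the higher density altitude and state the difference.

Field X: ISA temp = -5°C, deviation -21°C, DA = 10000 + 120 × (-21) = 7480 ft.
Field Y: ISA temp = 9.8°C, deviation +32.2°C, DA = 2600 + 120 × 32.2 = 6464 ft.
Field X is higher by 7480 − 6464 = 1016 ft.

Field X by 1016 ft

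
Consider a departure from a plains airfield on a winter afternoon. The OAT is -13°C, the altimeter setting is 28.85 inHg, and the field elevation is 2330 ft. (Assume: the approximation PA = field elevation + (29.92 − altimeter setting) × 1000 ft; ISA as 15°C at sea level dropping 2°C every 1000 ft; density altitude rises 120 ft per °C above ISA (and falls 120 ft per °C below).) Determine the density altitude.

856 ft

Pressure altitude = 2330 + (29.92 − 28.85) × 1000 = 2330 + (+1070) = 3400 ft.
ISA temperature at 3400 ft = 15 − 2 × (3400/1000) = 8.2°C.
ISA deviation = -13 − 8.2 = -21.2°C.
Density altitude = 3400 + 120 × (-21.2) = 856 ft.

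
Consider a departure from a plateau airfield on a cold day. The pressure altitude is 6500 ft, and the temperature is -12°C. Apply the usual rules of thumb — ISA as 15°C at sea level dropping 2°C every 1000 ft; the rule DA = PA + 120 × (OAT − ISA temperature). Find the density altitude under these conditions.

ISA temperature at 6500 ft = 15 − 2 × (6500/1000) = 2°C.
ISA deviation = -12 − 2 = -14°C.
Density altitude = 6500 + 120 × (-14) = 6500 + (-1680) = 4820 ft.

4820 ft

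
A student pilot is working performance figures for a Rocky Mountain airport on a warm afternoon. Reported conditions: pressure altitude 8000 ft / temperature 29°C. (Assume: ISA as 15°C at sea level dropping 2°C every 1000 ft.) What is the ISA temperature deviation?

ISA+30°C

ISA temperature at 8000 ft = 15 − 2 × (8000/1000) = -1°C.
Deviation = OAT − ISA = 29 − (-1) = +30°C.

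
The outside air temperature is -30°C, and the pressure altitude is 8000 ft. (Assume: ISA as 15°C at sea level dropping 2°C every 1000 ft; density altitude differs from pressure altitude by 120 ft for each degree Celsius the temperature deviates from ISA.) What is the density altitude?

ISA temperature at 8000 ft = 15 − 2 × (8000/1000) = -1°C.
ISA deviation = -30 − (-1) = -29°C.
Density altitude = 8000 + 120 × (-29) = 8000 + (-3480) = 4520 ft.

4520 ft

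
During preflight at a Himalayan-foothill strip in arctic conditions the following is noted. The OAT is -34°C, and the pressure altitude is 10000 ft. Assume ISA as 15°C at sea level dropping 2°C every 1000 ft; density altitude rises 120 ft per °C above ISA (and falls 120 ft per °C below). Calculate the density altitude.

ISA temperature at 10000 ft = 15 − 2 × (10000/1000) = -5°C.
ISA deviation = -34 − (-5) = -29°C.
Density altitude = 10000 + 120 × (-29) = 10000 + (-3480) = 6520 ft.

6520 ft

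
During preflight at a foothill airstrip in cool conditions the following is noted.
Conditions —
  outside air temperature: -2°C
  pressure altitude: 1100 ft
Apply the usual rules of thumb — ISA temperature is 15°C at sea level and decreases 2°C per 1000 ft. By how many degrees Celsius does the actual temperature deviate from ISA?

ISA temperature at 1100 ft = 15 − 2 × (1100/1000) = 12.8°C.
Deviation = OAT − ISA = -2 − 12.8 = -14.8°C.

ISA-14.8°C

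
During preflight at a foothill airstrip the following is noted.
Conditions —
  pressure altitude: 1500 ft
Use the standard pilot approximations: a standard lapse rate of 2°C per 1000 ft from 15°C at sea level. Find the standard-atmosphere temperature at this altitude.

12°C

ISA temperature = 15 − 2 × (1500/1000) = 15 − 3 = 12°C.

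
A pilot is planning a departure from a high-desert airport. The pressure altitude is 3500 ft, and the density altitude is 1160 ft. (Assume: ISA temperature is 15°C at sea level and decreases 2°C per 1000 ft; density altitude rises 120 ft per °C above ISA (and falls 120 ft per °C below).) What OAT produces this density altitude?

Density altitude − pressure altitude = 1160 − 3500 = -2340 ft.
At 120 ft/°C that is an ISA deviation of -2340/120 = -19.5°C.
ISA temperature at 3500 ft = 15 − 2 × (3500/1000) = 8°C.
OAT = ISA + deviation = 8 + (-19.5) = -11.5°C.

-11.5°C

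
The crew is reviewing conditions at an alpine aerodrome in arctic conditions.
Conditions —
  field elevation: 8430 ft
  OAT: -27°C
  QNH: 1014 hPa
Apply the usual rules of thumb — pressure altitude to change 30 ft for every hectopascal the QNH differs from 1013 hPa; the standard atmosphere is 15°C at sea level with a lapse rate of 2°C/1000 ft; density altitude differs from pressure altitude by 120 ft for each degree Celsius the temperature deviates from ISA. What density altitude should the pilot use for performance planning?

Pressure altitude = 8430 + (1013 − 1014) × 30 = 8430 + (-30) = 8400 ft.
ISA temperature at 8400 ft = 15 − 2 × (8400/1000) = -1.8°C.
ISA deviation = -27 − (-1.8) = -25.2°C.
Density altitude = 8400 + 120 × (-25.2) = 5376 ft.

5376 ft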